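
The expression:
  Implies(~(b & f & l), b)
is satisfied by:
  {b: True}


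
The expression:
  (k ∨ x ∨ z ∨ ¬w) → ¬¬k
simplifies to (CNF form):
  (k ∨ w) ∧ (k ∨ ¬x) ∧ (k ∨ ¬z)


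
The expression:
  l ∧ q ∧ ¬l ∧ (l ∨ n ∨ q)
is never true.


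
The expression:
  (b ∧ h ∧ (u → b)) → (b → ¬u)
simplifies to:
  ¬b ∨ ¬h ∨ ¬u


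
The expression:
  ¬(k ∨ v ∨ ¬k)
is never true.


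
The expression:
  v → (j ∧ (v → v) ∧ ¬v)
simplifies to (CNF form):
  ¬v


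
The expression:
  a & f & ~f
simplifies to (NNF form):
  False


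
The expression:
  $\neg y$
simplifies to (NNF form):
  $\neg y$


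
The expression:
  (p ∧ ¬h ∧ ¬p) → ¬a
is always true.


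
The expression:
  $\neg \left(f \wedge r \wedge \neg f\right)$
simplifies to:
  $\text{True}$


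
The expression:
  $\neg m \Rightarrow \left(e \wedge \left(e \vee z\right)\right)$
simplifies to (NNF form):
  $e \vee m$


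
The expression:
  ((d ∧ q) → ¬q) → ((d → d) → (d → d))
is always true.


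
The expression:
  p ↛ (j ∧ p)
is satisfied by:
  {p: True, j: False}


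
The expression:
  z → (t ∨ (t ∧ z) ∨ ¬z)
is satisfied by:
  {t: True, z: False}
  {z: False, t: False}
  {z: True, t: True}


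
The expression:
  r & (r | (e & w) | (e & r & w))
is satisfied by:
  {r: True}


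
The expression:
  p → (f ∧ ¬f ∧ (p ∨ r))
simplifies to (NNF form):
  ¬p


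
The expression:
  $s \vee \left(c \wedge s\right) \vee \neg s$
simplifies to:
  $\text{True}$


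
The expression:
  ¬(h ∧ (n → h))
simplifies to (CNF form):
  ¬h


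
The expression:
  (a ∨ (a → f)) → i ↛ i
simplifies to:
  False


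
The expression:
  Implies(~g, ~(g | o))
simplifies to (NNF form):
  g | ~o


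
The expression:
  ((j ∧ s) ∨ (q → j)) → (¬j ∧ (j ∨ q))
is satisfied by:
  {q: True, j: False}


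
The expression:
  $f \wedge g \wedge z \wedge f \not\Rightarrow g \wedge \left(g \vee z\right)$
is never true.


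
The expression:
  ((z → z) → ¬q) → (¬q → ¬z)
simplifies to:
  q ∨ ¬z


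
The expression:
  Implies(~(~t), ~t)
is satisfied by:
  {t: False}


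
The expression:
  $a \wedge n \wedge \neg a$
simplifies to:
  $\text{False}$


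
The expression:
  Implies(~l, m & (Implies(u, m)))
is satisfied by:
  {m: True, l: True}
  {m: True, l: False}
  {l: True, m: False}


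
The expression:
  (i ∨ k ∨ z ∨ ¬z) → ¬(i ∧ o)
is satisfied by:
  {o: False, i: False}
  {i: True, o: False}
  {o: True, i: False}


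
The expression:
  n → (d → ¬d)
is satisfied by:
  {d: False, n: False}
  {n: True, d: False}
  {d: True, n: False}


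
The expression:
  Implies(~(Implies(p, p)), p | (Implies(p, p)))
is always true.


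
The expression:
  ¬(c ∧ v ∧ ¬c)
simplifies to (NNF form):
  True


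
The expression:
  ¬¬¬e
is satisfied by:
  {e: False}


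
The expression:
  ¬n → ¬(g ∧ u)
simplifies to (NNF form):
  n ∨ ¬g ∨ ¬u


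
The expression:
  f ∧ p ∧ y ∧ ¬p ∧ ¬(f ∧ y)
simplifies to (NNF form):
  False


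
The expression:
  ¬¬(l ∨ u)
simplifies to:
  l ∨ u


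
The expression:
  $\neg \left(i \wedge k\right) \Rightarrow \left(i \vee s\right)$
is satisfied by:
  {i: True, s: True}
  {i: True, s: False}
  {s: True, i: False}


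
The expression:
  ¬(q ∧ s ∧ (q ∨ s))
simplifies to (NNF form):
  ¬q ∨ ¬s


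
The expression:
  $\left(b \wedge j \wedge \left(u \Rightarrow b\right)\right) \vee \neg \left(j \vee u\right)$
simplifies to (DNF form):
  $\left(b \wedge j\right) \vee \left(\neg j \wedge \neg u\right)$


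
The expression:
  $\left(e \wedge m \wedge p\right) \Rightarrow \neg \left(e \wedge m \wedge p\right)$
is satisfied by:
  {p: False, m: False, e: False}
  {e: True, p: False, m: False}
  {m: True, p: False, e: False}
  {e: True, m: True, p: False}
  {p: True, e: False, m: False}
  {e: True, p: True, m: False}
  {m: True, p: True, e: False}


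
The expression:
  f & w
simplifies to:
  f & w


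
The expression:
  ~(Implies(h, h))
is never true.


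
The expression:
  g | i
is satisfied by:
  {i: True, g: True}
  {i: True, g: False}
  {g: True, i: False}


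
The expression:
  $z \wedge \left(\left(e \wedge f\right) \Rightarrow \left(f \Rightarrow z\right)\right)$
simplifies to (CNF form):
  $z$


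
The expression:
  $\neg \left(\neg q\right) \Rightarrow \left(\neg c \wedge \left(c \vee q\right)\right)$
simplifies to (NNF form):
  $\neg c \vee \neg q$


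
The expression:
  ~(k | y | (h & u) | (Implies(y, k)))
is never true.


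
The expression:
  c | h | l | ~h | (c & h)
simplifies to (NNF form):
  True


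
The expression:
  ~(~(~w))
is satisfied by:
  {w: False}


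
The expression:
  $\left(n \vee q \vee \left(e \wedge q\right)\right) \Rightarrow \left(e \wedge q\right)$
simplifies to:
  $\left(e \wedge q\right) \vee \left(\neg n \wedge \neg q\right)$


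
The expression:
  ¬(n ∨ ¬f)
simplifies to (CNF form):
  f ∧ ¬n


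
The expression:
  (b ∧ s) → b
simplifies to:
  True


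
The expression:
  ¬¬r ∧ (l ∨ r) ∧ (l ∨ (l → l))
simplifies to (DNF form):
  r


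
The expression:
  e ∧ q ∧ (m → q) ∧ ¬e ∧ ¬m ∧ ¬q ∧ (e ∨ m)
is never true.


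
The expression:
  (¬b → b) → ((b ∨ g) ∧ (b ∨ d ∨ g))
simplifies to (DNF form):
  True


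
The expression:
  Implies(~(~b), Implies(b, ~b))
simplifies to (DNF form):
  ~b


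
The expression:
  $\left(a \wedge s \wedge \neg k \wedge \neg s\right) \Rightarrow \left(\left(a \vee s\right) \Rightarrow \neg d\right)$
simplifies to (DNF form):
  $\text{True}$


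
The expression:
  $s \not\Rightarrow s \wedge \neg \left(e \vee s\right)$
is never true.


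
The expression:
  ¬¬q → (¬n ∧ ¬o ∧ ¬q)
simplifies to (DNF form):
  ¬q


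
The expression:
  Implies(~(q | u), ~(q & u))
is always true.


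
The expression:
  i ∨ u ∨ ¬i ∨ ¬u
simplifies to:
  True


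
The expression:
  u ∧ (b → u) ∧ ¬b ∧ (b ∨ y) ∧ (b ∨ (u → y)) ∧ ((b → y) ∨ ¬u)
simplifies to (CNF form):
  u ∧ y ∧ ¬b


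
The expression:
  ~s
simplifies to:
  ~s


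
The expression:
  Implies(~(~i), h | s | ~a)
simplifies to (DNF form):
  h | s | ~a | ~i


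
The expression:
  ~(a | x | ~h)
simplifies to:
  h & ~a & ~x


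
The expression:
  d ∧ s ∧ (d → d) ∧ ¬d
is never true.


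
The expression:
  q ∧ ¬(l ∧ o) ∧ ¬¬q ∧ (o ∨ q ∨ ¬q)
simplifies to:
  q ∧ (¬l ∨ ¬o)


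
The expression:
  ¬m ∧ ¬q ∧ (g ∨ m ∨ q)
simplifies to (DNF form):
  g ∧ ¬m ∧ ¬q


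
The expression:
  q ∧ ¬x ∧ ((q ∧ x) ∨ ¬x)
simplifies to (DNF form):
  q ∧ ¬x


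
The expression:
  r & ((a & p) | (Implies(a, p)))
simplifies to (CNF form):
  r & (p | ~a)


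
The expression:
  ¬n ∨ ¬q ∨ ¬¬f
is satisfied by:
  {f: True, q: False, n: False}
  {f: False, q: False, n: False}
  {n: True, f: True, q: False}
  {n: True, f: False, q: False}
  {q: True, f: True, n: False}
  {q: True, f: False, n: False}
  {q: True, n: True, f: True}


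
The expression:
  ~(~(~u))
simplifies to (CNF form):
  ~u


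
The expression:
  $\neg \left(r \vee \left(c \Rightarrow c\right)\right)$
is never true.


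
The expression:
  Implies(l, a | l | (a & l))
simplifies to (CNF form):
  True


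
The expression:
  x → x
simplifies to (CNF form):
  True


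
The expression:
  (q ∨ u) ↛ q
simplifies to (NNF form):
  u ∧ ¬q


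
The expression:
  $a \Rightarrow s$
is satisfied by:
  {s: True, a: False}
  {a: False, s: False}
  {a: True, s: True}


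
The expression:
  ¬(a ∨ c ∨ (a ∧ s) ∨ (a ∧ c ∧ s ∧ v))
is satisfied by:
  {a: False, c: False}


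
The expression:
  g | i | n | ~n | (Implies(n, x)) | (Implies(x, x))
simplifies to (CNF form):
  True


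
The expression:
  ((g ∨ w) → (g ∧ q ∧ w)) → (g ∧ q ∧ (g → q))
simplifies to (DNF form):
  g ∨ w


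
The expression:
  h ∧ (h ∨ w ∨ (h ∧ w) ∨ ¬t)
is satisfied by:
  {h: True}


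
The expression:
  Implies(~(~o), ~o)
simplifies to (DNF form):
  ~o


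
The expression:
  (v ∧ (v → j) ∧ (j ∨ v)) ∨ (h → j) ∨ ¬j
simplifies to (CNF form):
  True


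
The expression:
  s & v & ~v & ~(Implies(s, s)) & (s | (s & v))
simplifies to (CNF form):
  False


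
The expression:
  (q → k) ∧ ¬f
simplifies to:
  ¬f ∧ (k ∨ ¬q)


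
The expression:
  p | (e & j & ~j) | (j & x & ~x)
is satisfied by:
  {p: True}


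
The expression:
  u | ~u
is always true.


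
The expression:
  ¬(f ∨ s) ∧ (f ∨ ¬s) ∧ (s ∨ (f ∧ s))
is never true.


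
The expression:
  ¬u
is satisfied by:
  {u: False}


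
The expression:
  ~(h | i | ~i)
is never true.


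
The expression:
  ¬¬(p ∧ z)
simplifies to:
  p ∧ z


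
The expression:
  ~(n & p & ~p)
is always true.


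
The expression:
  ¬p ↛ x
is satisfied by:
  {x: True, p: False}
  {p: False, x: False}
  {p: True, x: True}


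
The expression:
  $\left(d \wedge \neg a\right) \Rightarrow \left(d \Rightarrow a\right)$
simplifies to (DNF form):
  $a \vee \neg d$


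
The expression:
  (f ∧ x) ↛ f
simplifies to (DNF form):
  False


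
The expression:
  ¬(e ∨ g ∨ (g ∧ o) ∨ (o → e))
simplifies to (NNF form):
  o ∧ ¬e ∧ ¬g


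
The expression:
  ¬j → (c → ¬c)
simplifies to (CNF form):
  j ∨ ¬c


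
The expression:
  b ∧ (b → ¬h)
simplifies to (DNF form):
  b ∧ ¬h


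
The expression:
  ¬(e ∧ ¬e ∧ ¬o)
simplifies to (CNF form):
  True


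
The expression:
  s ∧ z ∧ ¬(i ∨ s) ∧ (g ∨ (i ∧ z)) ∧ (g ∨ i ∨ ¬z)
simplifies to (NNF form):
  False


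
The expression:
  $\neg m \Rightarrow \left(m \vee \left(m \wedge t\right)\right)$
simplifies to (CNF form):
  $m$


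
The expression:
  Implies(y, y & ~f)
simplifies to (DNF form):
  ~f | ~y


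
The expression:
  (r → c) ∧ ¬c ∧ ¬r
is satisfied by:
  {r: False, c: False}


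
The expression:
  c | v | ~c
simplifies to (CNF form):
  True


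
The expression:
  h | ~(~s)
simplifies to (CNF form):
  h | s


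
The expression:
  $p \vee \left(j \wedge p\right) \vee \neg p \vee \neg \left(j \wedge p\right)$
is always true.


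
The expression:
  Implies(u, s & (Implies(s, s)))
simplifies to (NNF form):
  s | ~u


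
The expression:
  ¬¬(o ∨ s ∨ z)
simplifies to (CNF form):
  o ∨ s ∨ z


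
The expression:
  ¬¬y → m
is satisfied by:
  {m: True, y: False}
  {y: False, m: False}
  {y: True, m: True}


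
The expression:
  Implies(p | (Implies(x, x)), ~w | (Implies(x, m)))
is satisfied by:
  {m: True, w: False, x: False}
  {w: False, x: False, m: False}
  {x: True, m: True, w: False}
  {x: True, w: False, m: False}
  {m: True, w: True, x: False}
  {w: True, m: False, x: False}
  {x: True, w: True, m: True}


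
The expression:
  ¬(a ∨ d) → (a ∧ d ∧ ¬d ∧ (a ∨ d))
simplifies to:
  a ∨ d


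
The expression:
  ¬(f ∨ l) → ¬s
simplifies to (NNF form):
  f ∨ l ∨ ¬s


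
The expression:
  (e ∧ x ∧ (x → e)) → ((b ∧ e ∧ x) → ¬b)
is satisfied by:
  {e: False, x: False, b: False}
  {b: True, e: False, x: False}
  {x: True, e: False, b: False}
  {b: True, x: True, e: False}
  {e: True, b: False, x: False}
  {b: True, e: True, x: False}
  {x: True, e: True, b: False}


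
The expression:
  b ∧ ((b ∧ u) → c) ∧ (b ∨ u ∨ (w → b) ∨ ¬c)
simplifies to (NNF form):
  b ∧ (c ∨ ¬u)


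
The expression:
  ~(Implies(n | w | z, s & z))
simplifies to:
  (n & ~z) | (w & ~z) | (z & ~s)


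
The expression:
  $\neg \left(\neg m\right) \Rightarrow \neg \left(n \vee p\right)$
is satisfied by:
  {n: False, m: False, p: False}
  {p: True, n: False, m: False}
  {n: True, p: False, m: False}
  {p: True, n: True, m: False}
  {m: True, p: False, n: False}


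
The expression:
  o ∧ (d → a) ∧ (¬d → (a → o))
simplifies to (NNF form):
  o ∧ (a ∨ ¬d)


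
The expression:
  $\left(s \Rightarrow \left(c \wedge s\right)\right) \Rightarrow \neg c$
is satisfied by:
  {c: False}


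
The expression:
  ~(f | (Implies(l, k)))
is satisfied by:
  {l: True, f: False, k: False}


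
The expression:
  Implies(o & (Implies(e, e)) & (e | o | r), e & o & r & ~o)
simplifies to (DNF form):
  ~o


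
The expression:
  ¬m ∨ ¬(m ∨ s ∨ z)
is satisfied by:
  {m: False}


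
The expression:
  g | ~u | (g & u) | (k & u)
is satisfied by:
  {k: True, g: True, u: False}
  {k: True, u: False, g: False}
  {g: True, u: False, k: False}
  {g: False, u: False, k: False}
  {k: True, g: True, u: True}
  {k: True, u: True, g: False}
  {g: True, u: True, k: False}


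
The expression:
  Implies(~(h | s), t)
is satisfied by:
  {s: True, t: True, h: True}
  {s: True, t: True, h: False}
  {s: True, h: True, t: False}
  {s: True, h: False, t: False}
  {t: True, h: True, s: False}
  {t: True, h: False, s: False}
  {h: True, t: False, s: False}


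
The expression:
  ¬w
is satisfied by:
  {w: False}


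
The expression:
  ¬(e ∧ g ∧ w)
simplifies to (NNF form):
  ¬e ∨ ¬g ∨ ¬w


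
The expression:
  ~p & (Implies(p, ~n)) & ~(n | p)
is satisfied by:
  {n: False, p: False}


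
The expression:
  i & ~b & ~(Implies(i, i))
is never true.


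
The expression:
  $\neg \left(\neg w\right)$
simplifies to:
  $w$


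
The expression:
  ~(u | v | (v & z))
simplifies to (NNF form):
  ~u & ~v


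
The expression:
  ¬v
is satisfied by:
  {v: False}


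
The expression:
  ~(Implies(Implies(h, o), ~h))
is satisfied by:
  {h: True, o: True}


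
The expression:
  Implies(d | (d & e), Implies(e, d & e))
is always true.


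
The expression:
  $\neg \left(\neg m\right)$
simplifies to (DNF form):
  $m$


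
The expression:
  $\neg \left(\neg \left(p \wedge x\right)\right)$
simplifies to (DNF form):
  $p \wedge x$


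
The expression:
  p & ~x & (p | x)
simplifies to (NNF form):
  p & ~x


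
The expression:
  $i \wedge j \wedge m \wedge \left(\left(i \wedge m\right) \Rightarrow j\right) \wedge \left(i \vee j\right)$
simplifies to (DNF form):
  $i \wedge j \wedge m$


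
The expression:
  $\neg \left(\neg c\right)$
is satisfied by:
  {c: True}


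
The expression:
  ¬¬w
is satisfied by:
  {w: True}


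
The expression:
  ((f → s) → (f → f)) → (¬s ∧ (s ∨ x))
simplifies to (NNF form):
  x ∧ ¬s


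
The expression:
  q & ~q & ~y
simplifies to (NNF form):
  False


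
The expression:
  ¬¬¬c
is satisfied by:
  {c: False}


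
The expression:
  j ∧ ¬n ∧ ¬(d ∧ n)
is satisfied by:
  {j: True, n: False}


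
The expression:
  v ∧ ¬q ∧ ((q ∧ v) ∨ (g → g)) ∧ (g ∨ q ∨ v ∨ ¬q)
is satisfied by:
  {v: True, q: False}


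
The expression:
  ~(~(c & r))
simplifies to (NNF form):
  c & r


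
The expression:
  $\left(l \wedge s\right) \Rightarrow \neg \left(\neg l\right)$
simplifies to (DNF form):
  $\text{True}$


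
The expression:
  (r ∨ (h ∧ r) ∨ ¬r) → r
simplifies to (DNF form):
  r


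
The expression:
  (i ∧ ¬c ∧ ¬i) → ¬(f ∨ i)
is always true.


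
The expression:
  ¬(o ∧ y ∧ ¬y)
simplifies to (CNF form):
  True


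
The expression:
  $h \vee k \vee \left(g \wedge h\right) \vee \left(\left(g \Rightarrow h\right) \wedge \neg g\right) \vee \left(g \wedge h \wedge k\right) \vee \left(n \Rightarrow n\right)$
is always true.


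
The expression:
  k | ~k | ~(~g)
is always true.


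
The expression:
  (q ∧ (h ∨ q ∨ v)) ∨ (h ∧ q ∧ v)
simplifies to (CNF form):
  q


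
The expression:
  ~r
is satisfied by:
  {r: False}


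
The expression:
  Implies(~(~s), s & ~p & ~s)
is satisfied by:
  {s: False}


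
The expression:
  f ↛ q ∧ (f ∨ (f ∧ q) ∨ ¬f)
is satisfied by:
  {f: True, q: False}


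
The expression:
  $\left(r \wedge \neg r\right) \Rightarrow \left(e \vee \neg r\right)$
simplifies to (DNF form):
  $\text{True}$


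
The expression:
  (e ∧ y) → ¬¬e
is always true.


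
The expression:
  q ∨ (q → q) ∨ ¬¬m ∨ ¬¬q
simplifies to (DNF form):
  True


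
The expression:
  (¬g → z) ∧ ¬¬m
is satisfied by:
  {m: True, z: True, g: True}
  {m: True, z: True, g: False}
  {m: True, g: True, z: False}


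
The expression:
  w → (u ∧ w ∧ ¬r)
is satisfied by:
  {u: True, w: False, r: False}
  {u: False, w: False, r: False}
  {r: True, u: True, w: False}
  {r: True, u: False, w: False}
  {w: True, u: True, r: False}


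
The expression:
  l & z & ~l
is never true.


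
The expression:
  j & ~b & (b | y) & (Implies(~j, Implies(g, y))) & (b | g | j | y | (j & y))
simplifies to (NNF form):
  j & y & ~b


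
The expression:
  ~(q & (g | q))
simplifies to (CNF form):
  ~q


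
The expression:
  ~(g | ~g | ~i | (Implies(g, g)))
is never true.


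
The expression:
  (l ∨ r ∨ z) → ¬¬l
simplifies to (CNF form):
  (l ∨ ¬r) ∧ (l ∨ ¬z)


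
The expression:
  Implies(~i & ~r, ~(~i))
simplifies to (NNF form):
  i | r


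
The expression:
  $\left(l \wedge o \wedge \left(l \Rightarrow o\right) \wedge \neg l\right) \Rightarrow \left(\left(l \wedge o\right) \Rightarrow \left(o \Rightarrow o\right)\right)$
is always true.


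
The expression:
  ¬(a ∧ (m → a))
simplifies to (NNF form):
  ¬a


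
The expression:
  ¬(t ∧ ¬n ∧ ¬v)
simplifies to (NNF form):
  n ∨ v ∨ ¬t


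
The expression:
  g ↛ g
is never true.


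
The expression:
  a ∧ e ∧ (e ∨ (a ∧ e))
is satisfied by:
  {a: True, e: True}


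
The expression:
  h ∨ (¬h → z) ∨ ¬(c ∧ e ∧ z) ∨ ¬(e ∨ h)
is always true.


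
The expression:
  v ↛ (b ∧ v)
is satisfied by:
  {v: True, b: False}


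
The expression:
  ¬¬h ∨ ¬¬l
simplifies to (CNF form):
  h ∨ l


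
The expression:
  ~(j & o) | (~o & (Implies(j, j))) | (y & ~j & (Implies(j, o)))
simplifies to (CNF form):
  ~j | ~o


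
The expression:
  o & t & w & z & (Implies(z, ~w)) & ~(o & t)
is never true.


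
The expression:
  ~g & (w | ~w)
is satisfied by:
  {g: False}


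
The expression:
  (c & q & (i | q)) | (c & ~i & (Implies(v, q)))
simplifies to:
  c & (q | ~i) & (q | ~v)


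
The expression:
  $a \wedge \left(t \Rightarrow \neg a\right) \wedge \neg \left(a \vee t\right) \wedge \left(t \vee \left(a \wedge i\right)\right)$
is never true.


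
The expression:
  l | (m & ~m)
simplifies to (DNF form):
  l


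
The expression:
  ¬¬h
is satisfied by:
  {h: True}


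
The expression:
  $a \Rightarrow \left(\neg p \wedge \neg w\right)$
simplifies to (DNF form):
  $\left(\neg p \wedge \neg w\right) \vee \neg a$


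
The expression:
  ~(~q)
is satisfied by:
  {q: True}


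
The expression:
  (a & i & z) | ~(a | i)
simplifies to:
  (a | ~i) & (i | ~a) & (z | ~i)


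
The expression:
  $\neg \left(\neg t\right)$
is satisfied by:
  {t: True}


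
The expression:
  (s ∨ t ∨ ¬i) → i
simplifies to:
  i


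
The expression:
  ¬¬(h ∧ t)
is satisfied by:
  {t: True, h: True}


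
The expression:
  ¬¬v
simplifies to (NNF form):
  v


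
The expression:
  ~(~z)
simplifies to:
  z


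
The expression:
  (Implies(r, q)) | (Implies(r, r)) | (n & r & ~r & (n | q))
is always true.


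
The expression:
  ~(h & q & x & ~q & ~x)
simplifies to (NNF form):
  True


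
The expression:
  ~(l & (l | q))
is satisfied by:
  {l: False}


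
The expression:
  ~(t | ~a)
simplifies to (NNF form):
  a & ~t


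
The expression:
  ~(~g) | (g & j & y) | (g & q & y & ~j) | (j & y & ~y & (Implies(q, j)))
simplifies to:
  g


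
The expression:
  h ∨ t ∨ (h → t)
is always true.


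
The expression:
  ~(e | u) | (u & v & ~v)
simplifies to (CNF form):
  ~e & ~u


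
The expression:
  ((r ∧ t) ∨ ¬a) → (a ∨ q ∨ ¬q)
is always true.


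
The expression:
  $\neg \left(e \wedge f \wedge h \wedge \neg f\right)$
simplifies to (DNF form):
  $\text{True}$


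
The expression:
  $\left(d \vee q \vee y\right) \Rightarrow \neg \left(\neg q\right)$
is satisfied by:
  {q: True, y: False, d: False}
  {d: True, q: True, y: False}
  {q: True, y: True, d: False}
  {d: True, q: True, y: True}
  {d: False, y: False, q: False}


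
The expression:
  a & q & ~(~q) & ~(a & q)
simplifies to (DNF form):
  False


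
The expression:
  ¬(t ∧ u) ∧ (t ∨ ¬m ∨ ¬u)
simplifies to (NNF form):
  (¬m ∧ ¬t) ∨ ¬u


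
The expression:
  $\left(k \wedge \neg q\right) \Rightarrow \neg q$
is always true.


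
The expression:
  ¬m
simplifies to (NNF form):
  ¬m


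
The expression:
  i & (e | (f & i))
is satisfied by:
  {i: True, e: True, f: True}
  {i: True, e: True, f: False}
  {i: True, f: True, e: False}


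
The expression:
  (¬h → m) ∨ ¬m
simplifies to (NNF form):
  True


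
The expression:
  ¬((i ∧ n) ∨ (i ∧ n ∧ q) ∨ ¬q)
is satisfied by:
  {q: True, n: False, i: False}
  {q: True, i: True, n: False}
  {q: True, n: True, i: False}


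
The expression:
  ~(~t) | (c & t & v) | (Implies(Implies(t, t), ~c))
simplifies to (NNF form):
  t | ~c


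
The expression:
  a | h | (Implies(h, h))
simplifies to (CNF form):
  True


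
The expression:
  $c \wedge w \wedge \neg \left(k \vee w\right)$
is never true.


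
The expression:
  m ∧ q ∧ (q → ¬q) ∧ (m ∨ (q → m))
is never true.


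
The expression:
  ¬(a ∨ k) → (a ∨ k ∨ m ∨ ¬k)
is always true.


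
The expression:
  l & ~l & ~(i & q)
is never true.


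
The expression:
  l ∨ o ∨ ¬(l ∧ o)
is always true.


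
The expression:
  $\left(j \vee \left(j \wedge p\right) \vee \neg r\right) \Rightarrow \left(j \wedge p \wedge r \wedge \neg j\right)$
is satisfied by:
  {r: True, j: False}


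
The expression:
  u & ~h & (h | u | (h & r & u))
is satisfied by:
  {u: True, h: False}


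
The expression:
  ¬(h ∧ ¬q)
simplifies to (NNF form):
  q ∨ ¬h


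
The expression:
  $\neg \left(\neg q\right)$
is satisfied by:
  {q: True}


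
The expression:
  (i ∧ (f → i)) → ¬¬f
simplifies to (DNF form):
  f ∨ ¬i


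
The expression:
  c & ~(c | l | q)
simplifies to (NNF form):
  False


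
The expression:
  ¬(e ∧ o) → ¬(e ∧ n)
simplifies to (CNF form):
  o ∨ ¬e ∨ ¬n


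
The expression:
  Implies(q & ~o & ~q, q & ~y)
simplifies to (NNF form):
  True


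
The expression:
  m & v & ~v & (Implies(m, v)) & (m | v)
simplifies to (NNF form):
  False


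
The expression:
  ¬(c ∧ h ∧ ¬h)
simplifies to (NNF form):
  True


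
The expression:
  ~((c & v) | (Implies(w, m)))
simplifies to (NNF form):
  w & ~m & (~c | ~v)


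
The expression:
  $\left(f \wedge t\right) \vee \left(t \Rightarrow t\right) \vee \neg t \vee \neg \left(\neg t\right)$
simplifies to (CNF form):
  $\text{True}$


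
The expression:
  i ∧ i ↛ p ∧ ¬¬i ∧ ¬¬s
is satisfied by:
  {i: True, s: True, p: False}


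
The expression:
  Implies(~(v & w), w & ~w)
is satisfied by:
  {w: True, v: True}


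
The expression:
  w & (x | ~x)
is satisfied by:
  {w: True}


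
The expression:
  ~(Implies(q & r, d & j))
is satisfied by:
  {r: True, q: True, d: False, j: False}
  {r: True, j: True, q: True, d: False}
  {r: True, d: True, q: True, j: False}


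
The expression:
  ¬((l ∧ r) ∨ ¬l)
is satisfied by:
  {l: True, r: False}


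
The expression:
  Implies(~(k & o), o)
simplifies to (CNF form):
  o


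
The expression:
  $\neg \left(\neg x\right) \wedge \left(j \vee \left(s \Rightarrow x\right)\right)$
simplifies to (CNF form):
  $x$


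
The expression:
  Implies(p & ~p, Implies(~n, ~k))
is always true.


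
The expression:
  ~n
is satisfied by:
  {n: False}


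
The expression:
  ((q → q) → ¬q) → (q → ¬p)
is always true.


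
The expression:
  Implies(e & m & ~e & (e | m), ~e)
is always true.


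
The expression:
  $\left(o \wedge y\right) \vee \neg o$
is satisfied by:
  {y: True, o: False}
  {o: False, y: False}
  {o: True, y: True}


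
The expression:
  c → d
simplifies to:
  d ∨ ¬c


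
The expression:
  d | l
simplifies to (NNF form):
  d | l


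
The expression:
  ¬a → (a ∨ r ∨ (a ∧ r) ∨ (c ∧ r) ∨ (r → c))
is always true.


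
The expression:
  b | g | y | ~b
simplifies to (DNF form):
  True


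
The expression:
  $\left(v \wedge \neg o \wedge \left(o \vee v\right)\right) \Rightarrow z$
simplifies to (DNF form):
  $o \vee z \vee \neg v$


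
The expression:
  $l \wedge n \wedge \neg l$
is never true.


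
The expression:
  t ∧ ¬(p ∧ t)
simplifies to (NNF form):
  t ∧ ¬p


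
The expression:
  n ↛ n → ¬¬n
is always true.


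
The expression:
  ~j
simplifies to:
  ~j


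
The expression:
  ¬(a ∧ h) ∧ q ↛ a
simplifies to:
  q ∧ ¬a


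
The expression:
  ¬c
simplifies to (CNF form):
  ¬c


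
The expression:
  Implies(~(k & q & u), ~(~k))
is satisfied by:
  {k: True}


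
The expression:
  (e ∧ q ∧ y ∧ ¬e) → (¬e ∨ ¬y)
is always true.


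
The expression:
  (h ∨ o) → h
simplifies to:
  h ∨ ¬o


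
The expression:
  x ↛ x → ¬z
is always true.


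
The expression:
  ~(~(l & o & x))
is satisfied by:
  {x: True, o: True, l: True}


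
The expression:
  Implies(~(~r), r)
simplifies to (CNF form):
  True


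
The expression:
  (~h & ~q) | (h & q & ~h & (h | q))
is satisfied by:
  {q: False, h: False}


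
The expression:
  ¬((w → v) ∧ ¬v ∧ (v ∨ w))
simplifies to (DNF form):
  True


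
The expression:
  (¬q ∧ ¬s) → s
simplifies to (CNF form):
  q ∨ s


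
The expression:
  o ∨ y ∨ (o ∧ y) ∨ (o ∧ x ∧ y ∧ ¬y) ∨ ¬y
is always true.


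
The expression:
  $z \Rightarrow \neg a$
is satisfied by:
  {z: False, a: False}
  {a: True, z: False}
  {z: True, a: False}


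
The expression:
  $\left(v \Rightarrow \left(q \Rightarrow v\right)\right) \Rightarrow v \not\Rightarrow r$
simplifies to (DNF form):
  $v \wedge \neg r$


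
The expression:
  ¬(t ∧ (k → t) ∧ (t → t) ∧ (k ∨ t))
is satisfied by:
  {t: False}


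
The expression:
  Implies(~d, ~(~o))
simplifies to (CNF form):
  d | o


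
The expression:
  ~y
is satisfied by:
  {y: False}


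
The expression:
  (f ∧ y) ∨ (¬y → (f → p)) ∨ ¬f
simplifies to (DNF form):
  p ∨ y ∨ ¬f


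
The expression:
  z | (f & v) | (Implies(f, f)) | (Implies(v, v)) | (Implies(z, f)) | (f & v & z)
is always true.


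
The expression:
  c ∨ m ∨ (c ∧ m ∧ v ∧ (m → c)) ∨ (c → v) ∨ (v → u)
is always true.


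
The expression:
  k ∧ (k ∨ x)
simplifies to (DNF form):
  k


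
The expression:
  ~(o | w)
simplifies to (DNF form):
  ~o & ~w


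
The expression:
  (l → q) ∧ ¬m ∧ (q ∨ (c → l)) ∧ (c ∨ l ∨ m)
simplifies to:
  q ∧ ¬m ∧ (c ∨ l)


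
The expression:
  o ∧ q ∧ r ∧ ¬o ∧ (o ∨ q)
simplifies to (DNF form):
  False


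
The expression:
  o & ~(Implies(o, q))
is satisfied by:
  {o: True, q: False}


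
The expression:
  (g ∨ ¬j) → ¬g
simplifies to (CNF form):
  ¬g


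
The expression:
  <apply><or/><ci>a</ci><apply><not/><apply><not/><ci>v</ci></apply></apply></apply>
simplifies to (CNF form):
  <apply><or/><ci>a</ci><ci>v</ci></apply>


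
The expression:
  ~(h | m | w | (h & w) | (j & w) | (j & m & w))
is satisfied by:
  {w: False, h: False, m: False}


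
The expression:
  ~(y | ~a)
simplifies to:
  a & ~y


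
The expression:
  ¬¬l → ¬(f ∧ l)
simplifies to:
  ¬f ∨ ¬l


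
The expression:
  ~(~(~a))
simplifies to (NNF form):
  ~a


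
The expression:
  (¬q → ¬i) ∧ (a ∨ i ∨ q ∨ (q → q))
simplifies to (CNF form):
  q ∨ ¬i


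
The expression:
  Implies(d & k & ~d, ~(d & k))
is always true.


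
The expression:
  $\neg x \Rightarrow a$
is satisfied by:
  {a: True, x: True}
  {a: True, x: False}
  {x: True, a: False}


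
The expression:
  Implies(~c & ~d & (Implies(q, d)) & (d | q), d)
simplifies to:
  True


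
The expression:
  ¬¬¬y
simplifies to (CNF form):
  ¬y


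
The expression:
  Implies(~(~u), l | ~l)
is always true.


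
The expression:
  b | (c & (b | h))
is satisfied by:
  {b: True, h: True, c: True}
  {b: True, h: True, c: False}
  {b: True, c: True, h: False}
  {b: True, c: False, h: False}
  {h: True, c: True, b: False}


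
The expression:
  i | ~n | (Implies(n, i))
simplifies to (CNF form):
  i | ~n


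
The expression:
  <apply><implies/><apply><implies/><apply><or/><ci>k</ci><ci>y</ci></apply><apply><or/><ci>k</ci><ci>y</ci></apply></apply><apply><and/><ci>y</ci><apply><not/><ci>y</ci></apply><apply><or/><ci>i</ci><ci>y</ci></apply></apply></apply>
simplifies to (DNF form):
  <false/>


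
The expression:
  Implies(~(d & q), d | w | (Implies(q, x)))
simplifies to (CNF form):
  d | w | x | ~q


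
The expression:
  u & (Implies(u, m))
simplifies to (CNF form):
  m & u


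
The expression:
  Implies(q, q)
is always true.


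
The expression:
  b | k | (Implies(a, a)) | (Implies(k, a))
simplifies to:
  True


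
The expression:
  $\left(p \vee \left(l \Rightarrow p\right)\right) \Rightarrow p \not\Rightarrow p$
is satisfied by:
  {l: True, p: False}


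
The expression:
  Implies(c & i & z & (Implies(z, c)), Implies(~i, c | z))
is always true.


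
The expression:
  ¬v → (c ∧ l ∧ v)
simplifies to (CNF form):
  v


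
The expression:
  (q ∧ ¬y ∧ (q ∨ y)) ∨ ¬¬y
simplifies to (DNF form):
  q ∨ y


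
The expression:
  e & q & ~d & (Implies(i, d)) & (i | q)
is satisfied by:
  {e: True, q: True, d: False, i: False}


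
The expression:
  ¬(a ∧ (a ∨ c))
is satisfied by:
  {a: False}


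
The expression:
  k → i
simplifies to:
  i ∨ ¬k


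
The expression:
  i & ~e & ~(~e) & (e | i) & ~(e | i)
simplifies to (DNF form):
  False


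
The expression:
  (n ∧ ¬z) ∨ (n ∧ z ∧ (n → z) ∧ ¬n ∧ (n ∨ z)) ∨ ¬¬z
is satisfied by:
  {n: True, z: True}
  {n: True, z: False}
  {z: True, n: False}


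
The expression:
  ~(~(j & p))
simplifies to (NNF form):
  j & p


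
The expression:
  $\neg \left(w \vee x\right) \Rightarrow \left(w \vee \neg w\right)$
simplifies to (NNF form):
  $\text{True}$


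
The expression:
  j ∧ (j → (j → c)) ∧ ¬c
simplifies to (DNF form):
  False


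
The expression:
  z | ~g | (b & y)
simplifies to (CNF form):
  (b | z | ~g) & (y | z | ~g)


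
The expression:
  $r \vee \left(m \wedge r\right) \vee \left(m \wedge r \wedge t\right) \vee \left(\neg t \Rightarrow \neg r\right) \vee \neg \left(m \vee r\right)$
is always true.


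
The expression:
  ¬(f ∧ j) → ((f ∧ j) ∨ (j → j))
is always true.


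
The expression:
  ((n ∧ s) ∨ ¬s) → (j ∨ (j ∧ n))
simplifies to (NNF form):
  j ∨ (s ∧ ¬n)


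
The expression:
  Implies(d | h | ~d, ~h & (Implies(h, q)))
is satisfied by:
  {h: False}


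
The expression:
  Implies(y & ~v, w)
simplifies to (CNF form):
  v | w | ~y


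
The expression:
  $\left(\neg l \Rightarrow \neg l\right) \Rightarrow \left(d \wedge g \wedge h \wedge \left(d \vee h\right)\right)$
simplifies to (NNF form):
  $d \wedge g \wedge h$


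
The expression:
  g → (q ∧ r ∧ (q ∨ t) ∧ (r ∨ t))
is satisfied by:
  {q: True, r: True, g: False}
  {q: True, r: False, g: False}
  {r: True, q: False, g: False}
  {q: False, r: False, g: False}
  {q: True, g: True, r: True}


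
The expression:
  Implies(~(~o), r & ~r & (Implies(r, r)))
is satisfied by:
  {o: False}


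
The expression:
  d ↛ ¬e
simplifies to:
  d ∧ e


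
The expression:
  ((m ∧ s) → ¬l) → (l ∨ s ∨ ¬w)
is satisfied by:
  {l: True, s: True, w: False}
  {l: True, w: False, s: False}
  {s: True, w: False, l: False}
  {s: False, w: False, l: False}
  {l: True, s: True, w: True}
  {l: True, w: True, s: False}
  {s: True, w: True, l: False}


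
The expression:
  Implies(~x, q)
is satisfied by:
  {x: True, q: True}
  {x: True, q: False}
  {q: True, x: False}


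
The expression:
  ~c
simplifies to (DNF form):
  ~c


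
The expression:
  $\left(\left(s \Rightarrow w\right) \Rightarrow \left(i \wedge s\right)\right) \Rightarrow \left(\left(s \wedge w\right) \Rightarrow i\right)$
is always true.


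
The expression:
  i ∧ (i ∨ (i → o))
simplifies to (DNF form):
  i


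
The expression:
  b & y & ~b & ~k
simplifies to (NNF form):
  False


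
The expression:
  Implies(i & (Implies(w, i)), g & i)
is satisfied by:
  {g: True, i: False}
  {i: False, g: False}
  {i: True, g: True}


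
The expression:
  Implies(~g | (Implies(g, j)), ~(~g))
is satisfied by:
  {g: True}


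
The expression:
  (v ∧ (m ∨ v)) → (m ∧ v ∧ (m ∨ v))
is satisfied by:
  {m: True, v: False}
  {v: False, m: False}
  {v: True, m: True}


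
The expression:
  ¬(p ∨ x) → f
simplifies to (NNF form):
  f ∨ p ∨ x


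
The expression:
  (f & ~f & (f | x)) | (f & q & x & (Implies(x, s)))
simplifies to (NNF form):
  f & q & s & x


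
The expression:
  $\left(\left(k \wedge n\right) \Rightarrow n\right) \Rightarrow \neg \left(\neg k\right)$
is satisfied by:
  {k: True}


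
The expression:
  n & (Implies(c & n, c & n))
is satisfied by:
  {n: True}


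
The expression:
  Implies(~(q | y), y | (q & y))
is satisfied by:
  {y: True, q: True}
  {y: True, q: False}
  {q: True, y: False}


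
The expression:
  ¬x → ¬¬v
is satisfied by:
  {x: True, v: True}
  {x: True, v: False}
  {v: True, x: False}


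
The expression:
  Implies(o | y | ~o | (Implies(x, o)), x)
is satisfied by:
  {x: True}


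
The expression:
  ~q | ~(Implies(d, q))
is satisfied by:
  {q: False}


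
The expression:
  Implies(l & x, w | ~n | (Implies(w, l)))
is always true.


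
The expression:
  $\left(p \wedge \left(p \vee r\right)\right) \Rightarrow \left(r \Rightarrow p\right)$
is always true.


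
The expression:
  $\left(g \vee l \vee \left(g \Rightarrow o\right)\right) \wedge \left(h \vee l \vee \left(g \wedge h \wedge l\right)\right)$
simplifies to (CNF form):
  $h \vee l$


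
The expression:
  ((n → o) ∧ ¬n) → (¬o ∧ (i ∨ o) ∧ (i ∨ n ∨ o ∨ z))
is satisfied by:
  {i: True, n: True, o: False}
  {n: True, o: False, i: False}
  {i: True, n: True, o: True}
  {n: True, o: True, i: False}
  {i: True, o: False, n: False}


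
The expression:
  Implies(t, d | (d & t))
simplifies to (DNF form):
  d | ~t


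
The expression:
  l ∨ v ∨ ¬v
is always true.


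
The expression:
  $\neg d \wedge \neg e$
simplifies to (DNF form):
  $\neg d \wedge \neg e$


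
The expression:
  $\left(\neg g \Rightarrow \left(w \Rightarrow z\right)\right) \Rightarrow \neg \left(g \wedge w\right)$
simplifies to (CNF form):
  $\neg g \vee \neg w$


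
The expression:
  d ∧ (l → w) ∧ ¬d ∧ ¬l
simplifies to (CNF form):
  False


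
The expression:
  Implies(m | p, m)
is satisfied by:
  {m: True, p: False}
  {p: False, m: False}
  {p: True, m: True}


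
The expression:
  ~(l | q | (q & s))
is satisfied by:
  {q: False, l: False}


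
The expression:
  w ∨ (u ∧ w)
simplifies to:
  w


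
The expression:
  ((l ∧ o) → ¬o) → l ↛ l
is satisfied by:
  {o: True, l: True}


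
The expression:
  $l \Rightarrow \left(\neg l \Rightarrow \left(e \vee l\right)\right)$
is always true.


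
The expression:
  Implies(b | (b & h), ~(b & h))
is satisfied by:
  {h: False, b: False}
  {b: True, h: False}
  {h: True, b: False}


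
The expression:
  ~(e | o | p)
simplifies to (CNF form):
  ~e & ~o & ~p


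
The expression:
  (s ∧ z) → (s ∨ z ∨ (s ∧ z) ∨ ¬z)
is always true.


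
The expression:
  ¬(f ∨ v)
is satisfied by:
  {v: False, f: False}


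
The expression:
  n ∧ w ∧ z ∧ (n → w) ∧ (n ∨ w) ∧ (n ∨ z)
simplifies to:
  n ∧ w ∧ z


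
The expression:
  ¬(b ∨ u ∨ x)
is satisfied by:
  {u: False, b: False, x: False}


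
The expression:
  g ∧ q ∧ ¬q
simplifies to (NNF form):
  False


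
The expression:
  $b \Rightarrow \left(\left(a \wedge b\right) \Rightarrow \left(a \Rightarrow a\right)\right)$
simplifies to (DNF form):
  $\text{True}$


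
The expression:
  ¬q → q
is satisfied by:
  {q: True}


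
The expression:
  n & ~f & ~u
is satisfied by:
  {n: True, u: False, f: False}


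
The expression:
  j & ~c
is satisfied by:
  {j: True, c: False}


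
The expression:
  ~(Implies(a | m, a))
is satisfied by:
  {m: True, a: False}


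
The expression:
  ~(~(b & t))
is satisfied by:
  {t: True, b: True}


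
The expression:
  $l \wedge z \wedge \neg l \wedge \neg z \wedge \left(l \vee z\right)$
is never true.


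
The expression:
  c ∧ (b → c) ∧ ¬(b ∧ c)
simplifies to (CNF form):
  c ∧ ¬b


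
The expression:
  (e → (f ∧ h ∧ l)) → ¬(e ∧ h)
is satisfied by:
  {l: False, e: False, h: False, f: False}
  {f: True, l: False, e: False, h: False}
  {h: True, l: False, e: False, f: False}
  {f: True, h: True, l: False, e: False}
  {e: True, f: False, l: False, h: False}
  {f: True, e: True, l: False, h: False}
  {h: True, e: True, f: False, l: False}
  {f: True, h: True, e: True, l: False}
  {l: True, h: False, e: False, f: False}
  {f: True, l: True, h: False, e: False}
  {h: True, l: True, f: False, e: False}
  {f: True, h: True, l: True, e: False}
  {e: True, l: True, h: False, f: False}
  {f: True, e: True, l: True, h: False}
  {h: True, e: True, l: True, f: False}
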